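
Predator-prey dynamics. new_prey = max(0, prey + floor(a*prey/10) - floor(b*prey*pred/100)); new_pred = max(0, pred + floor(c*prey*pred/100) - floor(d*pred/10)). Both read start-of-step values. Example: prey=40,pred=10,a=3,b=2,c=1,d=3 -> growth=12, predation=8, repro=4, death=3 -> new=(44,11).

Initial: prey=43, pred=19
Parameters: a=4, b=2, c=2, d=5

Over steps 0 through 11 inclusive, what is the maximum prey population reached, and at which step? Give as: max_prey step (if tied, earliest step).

Answer: 44 1

Derivation:
Step 1: prey: 43+17-16=44; pred: 19+16-9=26
Step 2: prey: 44+17-22=39; pred: 26+22-13=35
Step 3: prey: 39+15-27=27; pred: 35+27-17=45
Step 4: prey: 27+10-24=13; pred: 45+24-22=47
Step 5: prey: 13+5-12=6; pred: 47+12-23=36
Step 6: prey: 6+2-4=4; pred: 36+4-18=22
Step 7: prey: 4+1-1=4; pred: 22+1-11=12
Step 8: prey: 4+1-0=5; pred: 12+0-6=6
Step 9: prey: 5+2-0=7; pred: 6+0-3=3
Step 10: prey: 7+2-0=9; pred: 3+0-1=2
Step 11: prey: 9+3-0=12; pred: 2+0-1=1
Max prey = 44 at step 1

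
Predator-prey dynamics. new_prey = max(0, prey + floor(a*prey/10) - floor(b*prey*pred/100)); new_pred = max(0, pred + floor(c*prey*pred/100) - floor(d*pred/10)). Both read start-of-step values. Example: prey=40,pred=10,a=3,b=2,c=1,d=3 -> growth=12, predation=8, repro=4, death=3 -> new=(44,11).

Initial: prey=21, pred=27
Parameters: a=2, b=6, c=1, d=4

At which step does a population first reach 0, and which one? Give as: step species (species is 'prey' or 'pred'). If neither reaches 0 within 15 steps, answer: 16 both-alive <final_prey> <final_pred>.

Answer: 1 prey

Derivation:
Step 1: prey: 21+4-34=0; pred: 27+5-10=22
First extinction: prey at step 1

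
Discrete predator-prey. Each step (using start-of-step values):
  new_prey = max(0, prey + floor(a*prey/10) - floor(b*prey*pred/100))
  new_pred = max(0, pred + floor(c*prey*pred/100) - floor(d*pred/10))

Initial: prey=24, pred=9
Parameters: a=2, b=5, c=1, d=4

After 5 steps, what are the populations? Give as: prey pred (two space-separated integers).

Answer: 13 2

Derivation:
Step 1: prey: 24+4-10=18; pred: 9+2-3=8
Step 2: prey: 18+3-7=14; pred: 8+1-3=6
Step 3: prey: 14+2-4=12; pred: 6+0-2=4
Step 4: prey: 12+2-2=12; pred: 4+0-1=3
Step 5: prey: 12+2-1=13; pred: 3+0-1=2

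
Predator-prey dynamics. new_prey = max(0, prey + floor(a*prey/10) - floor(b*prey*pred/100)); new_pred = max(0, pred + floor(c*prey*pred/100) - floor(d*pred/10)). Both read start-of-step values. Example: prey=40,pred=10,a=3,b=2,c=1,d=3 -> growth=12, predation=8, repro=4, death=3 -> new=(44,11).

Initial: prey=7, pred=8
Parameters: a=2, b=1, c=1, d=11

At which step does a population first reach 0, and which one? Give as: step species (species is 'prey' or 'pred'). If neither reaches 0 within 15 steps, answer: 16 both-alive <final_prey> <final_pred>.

Step 1: prey: 7+1-0=8; pred: 8+0-8=0
First extinction: pred at step 1

Answer: 1 pred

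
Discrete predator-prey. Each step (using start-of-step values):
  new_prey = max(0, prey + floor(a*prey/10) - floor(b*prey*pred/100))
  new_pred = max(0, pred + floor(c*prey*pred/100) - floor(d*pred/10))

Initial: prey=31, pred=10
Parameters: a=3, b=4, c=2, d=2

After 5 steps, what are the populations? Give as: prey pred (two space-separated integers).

Answer: 2 21

Derivation:
Step 1: prey: 31+9-12=28; pred: 10+6-2=14
Step 2: prey: 28+8-15=21; pred: 14+7-2=19
Step 3: prey: 21+6-15=12; pred: 19+7-3=23
Step 4: prey: 12+3-11=4; pred: 23+5-4=24
Step 5: prey: 4+1-3=2; pred: 24+1-4=21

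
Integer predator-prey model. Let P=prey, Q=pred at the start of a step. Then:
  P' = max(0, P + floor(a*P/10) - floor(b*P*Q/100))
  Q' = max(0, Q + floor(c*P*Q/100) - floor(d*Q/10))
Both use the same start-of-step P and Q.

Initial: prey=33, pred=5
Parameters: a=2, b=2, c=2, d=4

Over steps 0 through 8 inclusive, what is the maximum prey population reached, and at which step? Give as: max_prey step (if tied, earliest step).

Step 1: prey: 33+6-3=36; pred: 5+3-2=6
Step 2: prey: 36+7-4=39; pred: 6+4-2=8
Step 3: prey: 39+7-6=40; pred: 8+6-3=11
Step 4: prey: 40+8-8=40; pred: 11+8-4=15
Step 5: prey: 40+8-12=36; pred: 15+12-6=21
Step 6: prey: 36+7-15=28; pred: 21+15-8=28
Step 7: prey: 28+5-15=18; pred: 28+15-11=32
Step 8: prey: 18+3-11=10; pred: 32+11-12=31
Max prey = 40 at step 3

Answer: 40 3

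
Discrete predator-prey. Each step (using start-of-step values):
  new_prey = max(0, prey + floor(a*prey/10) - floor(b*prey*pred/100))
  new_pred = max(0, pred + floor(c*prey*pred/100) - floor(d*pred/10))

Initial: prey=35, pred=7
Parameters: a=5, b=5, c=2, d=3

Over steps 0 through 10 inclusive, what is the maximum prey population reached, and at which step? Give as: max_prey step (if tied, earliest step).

Step 1: prey: 35+17-12=40; pred: 7+4-2=9
Step 2: prey: 40+20-18=42; pred: 9+7-2=14
Step 3: prey: 42+21-29=34; pred: 14+11-4=21
Step 4: prey: 34+17-35=16; pred: 21+14-6=29
Step 5: prey: 16+8-23=1; pred: 29+9-8=30
Step 6: prey: 1+0-1=0; pred: 30+0-9=21
Step 7: prey: 0+0-0=0; pred: 21+0-6=15
Step 8: prey: 0+0-0=0; pred: 15+0-4=11
Step 9: prey: 0+0-0=0; pred: 11+0-3=8
Step 10: prey: 0+0-0=0; pred: 8+0-2=6
Max prey = 42 at step 2

Answer: 42 2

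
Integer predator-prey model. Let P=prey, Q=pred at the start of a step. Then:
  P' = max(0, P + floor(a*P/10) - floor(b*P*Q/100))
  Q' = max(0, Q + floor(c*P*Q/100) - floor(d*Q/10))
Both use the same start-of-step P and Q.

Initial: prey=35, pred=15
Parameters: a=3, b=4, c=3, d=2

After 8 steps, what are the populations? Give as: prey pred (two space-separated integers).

Step 1: prey: 35+10-21=24; pred: 15+15-3=27
Step 2: prey: 24+7-25=6; pred: 27+19-5=41
Step 3: prey: 6+1-9=0; pred: 41+7-8=40
Step 4: prey: 0+0-0=0; pred: 40+0-8=32
Step 5: prey: 0+0-0=0; pred: 32+0-6=26
Step 6: prey: 0+0-0=0; pred: 26+0-5=21
Step 7: prey: 0+0-0=0; pred: 21+0-4=17
Step 8: prey: 0+0-0=0; pred: 17+0-3=14

Answer: 0 14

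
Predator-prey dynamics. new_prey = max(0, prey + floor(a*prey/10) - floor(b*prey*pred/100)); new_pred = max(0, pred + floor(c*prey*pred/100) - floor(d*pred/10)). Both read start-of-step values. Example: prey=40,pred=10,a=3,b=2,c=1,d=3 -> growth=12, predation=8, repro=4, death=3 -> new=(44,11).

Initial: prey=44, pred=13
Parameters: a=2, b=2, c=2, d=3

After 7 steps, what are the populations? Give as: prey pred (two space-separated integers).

Answer: 1 20

Derivation:
Step 1: prey: 44+8-11=41; pred: 13+11-3=21
Step 2: prey: 41+8-17=32; pred: 21+17-6=32
Step 3: prey: 32+6-20=18; pred: 32+20-9=43
Step 4: prey: 18+3-15=6; pred: 43+15-12=46
Step 5: prey: 6+1-5=2; pred: 46+5-13=38
Step 6: prey: 2+0-1=1; pred: 38+1-11=28
Step 7: prey: 1+0-0=1; pred: 28+0-8=20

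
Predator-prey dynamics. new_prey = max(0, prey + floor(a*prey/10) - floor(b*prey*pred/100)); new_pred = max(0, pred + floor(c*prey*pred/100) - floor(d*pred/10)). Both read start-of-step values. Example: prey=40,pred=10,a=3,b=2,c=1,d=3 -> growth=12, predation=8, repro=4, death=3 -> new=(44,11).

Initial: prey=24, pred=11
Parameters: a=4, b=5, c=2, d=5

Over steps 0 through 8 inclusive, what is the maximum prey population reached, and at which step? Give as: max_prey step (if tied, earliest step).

Step 1: prey: 24+9-13=20; pred: 11+5-5=11
Step 2: prey: 20+8-11=17; pred: 11+4-5=10
Step 3: prey: 17+6-8=15; pred: 10+3-5=8
Step 4: prey: 15+6-6=15; pred: 8+2-4=6
Step 5: prey: 15+6-4=17; pred: 6+1-3=4
Step 6: prey: 17+6-3=20; pred: 4+1-2=3
Step 7: prey: 20+8-3=25; pred: 3+1-1=3
Step 8: prey: 25+10-3=32; pred: 3+1-1=3
Max prey = 32 at step 8

Answer: 32 8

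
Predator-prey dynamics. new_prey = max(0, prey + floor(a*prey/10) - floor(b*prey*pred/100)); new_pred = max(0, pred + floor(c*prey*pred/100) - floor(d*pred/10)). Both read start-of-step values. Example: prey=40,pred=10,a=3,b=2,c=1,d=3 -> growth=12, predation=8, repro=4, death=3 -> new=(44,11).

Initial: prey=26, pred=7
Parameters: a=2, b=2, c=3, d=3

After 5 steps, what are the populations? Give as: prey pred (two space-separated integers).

Answer: 10 43

Derivation:
Step 1: prey: 26+5-3=28; pred: 7+5-2=10
Step 2: prey: 28+5-5=28; pred: 10+8-3=15
Step 3: prey: 28+5-8=25; pred: 15+12-4=23
Step 4: prey: 25+5-11=19; pred: 23+17-6=34
Step 5: prey: 19+3-12=10; pred: 34+19-10=43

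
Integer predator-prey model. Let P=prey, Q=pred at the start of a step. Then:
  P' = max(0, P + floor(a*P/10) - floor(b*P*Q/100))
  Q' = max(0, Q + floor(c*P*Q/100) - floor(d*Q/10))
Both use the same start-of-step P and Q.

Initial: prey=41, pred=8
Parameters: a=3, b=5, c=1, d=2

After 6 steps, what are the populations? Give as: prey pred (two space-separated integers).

Answer: 8 10

Derivation:
Step 1: prey: 41+12-16=37; pred: 8+3-1=10
Step 2: prey: 37+11-18=30; pred: 10+3-2=11
Step 3: prey: 30+9-16=23; pred: 11+3-2=12
Step 4: prey: 23+6-13=16; pred: 12+2-2=12
Step 5: prey: 16+4-9=11; pred: 12+1-2=11
Step 6: prey: 11+3-6=8; pred: 11+1-2=10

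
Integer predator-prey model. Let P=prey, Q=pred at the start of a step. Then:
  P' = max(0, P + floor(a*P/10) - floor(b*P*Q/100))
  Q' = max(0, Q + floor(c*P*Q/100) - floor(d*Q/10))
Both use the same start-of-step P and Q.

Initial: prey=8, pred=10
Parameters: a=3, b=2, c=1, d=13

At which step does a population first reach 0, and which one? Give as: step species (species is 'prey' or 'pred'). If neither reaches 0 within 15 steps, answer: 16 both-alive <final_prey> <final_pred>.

Step 1: prey: 8+2-1=9; pred: 10+0-13=0
First extinction: pred at step 1

Answer: 1 pred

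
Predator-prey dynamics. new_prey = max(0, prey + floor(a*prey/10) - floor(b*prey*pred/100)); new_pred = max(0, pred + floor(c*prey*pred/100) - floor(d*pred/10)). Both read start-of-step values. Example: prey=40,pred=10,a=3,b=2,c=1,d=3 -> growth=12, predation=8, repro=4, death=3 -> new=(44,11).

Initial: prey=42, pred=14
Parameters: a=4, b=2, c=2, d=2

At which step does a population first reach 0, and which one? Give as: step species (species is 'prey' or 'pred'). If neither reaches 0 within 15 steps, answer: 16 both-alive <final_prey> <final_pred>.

Answer: 5 prey

Derivation:
Step 1: prey: 42+16-11=47; pred: 14+11-2=23
Step 2: prey: 47+18-21=44; pred: 23+21-4=40
Step 3: prey: 44+17-35=26; pred: 40+35-8=67
Step 4: prey: 26+10-34=2; pred: 67+34-13=88
Step 5: prey: 2+0-3=0; pred: 88+3-17=74
First extinction: prey at step 5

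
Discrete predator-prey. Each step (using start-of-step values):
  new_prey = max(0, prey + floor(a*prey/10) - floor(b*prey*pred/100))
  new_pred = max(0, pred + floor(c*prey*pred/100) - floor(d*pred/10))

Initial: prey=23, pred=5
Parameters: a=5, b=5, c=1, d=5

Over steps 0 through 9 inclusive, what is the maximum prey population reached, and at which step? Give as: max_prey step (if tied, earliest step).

Step 1: prey: 23+11-5=29; pred: 5+1-2=4
Step 2: prey: 29+14-5=38; pred: 4+1-2=3
Step 3: prey: 38+19-5=52; pred: 3+1-1=3
Step 4: prey: 52+26-7=71; pred: 3+1-1=3
Step 5: prey: 71+35-10=96; pred: 3+2-1=4
Step 6: prey: 96+48-19=125; pred: 4+3-2=5
Step 7: prey: 125+62-31=156; pred: 5+6-2=9
Step 8: prey: 156+78-70=164; pred: 9+14-4=19
Step 9: prey: 164+82-155=91; pred: 19+31-9=41
Max prey = 164 at step 8

Answer: 164 8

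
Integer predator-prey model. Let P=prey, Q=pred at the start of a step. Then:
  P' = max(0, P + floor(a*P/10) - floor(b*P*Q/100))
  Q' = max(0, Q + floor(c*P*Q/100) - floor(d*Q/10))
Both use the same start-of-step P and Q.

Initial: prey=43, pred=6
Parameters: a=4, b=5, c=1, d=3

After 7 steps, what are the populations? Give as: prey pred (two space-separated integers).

Answer: 17 14

Derivation:
Step 1: prey: 43+17-12=48; pred: 6+2-1=7
Step 2: prey: 48+19-16=51; pred: 7+3-2=8
Step 3: prey: 51+20-20=51; pred: 8+4-2=10
Step 4: prey: 51+20-25=46; pred: 10+5-3=12
Step 5: prey: 46+18-27=37; pred: 12+5-3=14
Step 6: prey: 37+14-25=26; pred: 14+5-4=15
Step 7: prey: 26+10-19=17; pred: 15+3-4=14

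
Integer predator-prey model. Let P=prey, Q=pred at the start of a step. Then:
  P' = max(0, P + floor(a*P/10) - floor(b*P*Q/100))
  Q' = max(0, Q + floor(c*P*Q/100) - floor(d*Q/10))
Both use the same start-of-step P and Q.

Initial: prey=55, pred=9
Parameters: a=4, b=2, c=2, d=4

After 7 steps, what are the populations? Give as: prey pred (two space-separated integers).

Answer: 0 34

Derivation:
Step 1: prey: 55+22-9=68; pred: 9+9-3=15
Step 2: prey: 68+27-20=75; pred: 15+20-6=29
Step 3: prey: 75+30-43=62; pred: 29+43-11=61
Step 4: prey: 62+24-75=11; pred: 61+75-24=112
Step 5: prey: 11+4-24=0; pred: 112+24-44=92
Step 6: prey: 0+0-0=0; pred: 92+0-36=56
Step 7: prey: 0+0-0=0; pred: 56+0-22=34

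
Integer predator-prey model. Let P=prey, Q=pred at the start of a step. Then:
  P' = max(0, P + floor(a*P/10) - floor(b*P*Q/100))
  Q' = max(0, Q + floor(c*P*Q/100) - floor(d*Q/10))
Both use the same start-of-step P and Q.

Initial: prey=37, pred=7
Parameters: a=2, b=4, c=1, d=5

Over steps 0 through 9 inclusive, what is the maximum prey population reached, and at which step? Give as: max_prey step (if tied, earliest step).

Step 1: prey: 37+7-10=34; pred: 7+2-3=6
Step 2: prey: 34+6-8=32; pred: 6+2-3=5
Step 3: prey: 32+6-6=32; pred: 5+1-2=4
Step 4: prey: 32+6-5=33; pred: 4+1-2=3
Step 5: prey: 33+6-3=36; pred: 3+0-1=2
Step 6: prey: 36+7-2=41; pred: 2+0-1=1
Step 7: prey: 41+8-1=48; pred: 1+0-0=1
Step 8: prey: 48+9-1=56; pred: 1+0-0=1
Step 9: prey: 56+11-2=65; pred: 1+0-0=1
Max prey = 65 at step 9

Answer: 65 9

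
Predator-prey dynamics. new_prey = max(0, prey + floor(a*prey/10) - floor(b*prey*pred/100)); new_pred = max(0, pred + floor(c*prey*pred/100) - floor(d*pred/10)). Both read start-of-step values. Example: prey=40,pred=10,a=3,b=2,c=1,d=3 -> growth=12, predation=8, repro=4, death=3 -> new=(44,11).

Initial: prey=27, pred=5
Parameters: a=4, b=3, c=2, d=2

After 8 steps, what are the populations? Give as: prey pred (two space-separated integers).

Answer: 0 45

Derivation:
Step 1: prey: 27+10-4=33; pred: 5+2-1=6
Step 2: prey: 33+13-5=41; pred: 6+3-1=8
Step 3: prey: 41+16-9=48; pred: 8+6-1=13
Step 4: prey: 48+19-18=49; pred: 13+12-2=23
Step 5: prey: 49+19-33=35; pred: 23+22-4=41
Step 6: prey: 35+14-43=6; pred: 41+28-8=61
Step 7: prey: 6+2-10=0; pred: 61+7-12=56
Step 8: prey: 0+0-0=0; pred: 56+0-11=45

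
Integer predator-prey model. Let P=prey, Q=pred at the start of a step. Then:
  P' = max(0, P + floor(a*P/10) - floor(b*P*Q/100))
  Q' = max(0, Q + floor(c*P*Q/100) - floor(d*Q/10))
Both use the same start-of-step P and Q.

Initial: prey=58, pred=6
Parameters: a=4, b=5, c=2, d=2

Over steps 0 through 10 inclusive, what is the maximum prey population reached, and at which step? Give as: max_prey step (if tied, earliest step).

Step 1: prey: 58+23-17=64; pred: 6+6-1=11
Step 2: prey: 64+25-35=54; pred: 11+14-2=23
Step 3: prey: 54+21-62=13; pred: 23+24-4=43
Step 4: prey: 13+5-27=0; pred: 43+11-8=46
Step 5: prey: 0+0-0=0; pred: 46+0-9=37
Step 6: prey: 0+0-0=0; pred: 37+0-7=30
Step 7: prey: 0+0-0=0; pred: 30+0-6=24
Step 8: prey: 0+0-0=0; pred: 24+0-4=20
Step 9: prey: 0+0-0=0; pred: 20+0-4=16
Step 10: prey: 0+0-0=0; pred: 16+0-3=13
Max prey = 64 at step 1

Answer: 64 1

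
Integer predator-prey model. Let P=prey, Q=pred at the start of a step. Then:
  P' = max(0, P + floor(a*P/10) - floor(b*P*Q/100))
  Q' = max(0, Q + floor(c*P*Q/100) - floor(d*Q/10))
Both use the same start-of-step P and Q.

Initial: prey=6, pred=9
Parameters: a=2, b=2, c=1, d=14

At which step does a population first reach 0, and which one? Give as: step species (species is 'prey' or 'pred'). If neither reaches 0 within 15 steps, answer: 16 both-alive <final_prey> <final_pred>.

Answer: 1 pred

Derivation:
Step 1: prey: 6+1-1=6; pred: 9+0-12=0
First extinction: pred at step 1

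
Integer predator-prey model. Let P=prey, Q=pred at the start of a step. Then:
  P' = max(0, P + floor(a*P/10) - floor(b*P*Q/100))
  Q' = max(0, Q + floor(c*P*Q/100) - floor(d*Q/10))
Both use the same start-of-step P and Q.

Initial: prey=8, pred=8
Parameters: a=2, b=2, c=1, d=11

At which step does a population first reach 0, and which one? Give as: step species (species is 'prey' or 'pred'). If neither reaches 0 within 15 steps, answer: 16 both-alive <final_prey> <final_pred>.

Answer: 1 pred

Derivation:
Step 1: prey: 8+1-1=8; pred: 8+0-8=0
First extinction: pred at step 1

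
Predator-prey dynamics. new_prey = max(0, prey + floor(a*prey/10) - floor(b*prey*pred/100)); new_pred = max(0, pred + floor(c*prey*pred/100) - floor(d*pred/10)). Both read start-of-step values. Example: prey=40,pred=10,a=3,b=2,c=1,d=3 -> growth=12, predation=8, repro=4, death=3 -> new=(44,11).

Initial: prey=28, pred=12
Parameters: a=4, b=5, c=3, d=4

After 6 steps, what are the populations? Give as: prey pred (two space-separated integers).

Answer: 1 6

Derivation:
Step 1: prey: 28+11-16=23; pred: 12+10-4=18
Step 2: prey: 23+9-20=12; pred: 18+12-7=23
Step 3: prey: 12+4-13=3; pred: 23+8-9=22
Step 4: prey: 3+1-3=1; pred: 22+1-8=15
Step 5: prey: 1+0-0=1; pred: 15+0-6=9
Step 6: prey: 1+0-0=1; pred: 9+0-3=6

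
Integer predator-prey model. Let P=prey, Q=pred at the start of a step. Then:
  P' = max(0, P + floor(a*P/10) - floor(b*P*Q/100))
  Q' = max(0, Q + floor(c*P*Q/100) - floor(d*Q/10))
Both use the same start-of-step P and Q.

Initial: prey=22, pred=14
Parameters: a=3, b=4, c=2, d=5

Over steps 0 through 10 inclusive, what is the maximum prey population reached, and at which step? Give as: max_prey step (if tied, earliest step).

Answer: 31 10

Derivation:
Step 1: prey: 22+6-12=16; pred: 14+6-7=13
Step 2: prey: 16+4-8=12; pred: 13+4-6=11
Step 3: prey: 12+3-5=10; pred: 11+2-5=8
Step 4: prey: 10+3-3=10; pred: 8+1-4=5
Step 5: prey: 10+3-2=11; pred: 5+1-2=4
Step 6: prey: 11+3-1=13; pred: 4+0-2=2
Step 7: prey: 13+3-1=15; pred: 2+0-1=1
Step 8: prey: 15+4-0=19; pred: 1+0-0=1
Step 9: prey: 19+5-0=24; pred: 1+0-0=1
Step 10: prey: 24+7-0=31; pred: 1+0-0=1
Max prey = 31 at step 10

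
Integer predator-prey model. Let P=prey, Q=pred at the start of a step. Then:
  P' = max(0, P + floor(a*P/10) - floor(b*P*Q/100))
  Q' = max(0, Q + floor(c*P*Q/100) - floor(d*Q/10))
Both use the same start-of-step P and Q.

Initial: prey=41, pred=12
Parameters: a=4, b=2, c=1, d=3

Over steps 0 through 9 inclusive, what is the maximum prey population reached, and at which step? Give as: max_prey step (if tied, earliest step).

Answer: 60 3

Derivation:
Step 1: prey: 41+16-9=48; pred: 12+4-3=13
Step 2: prey: 48+19-12=55; pred: 13+6-3=16
Step 3: prey: 55+22-17=60; pred: 16+8-4=20
Step 4: prey: 60+24-24=60; pred: 20+12-6=26
Step 5: prey: 60+24-31=53; pred: 26+15-7=34
Step 6: prey: 53+21-36=38; pred: 34+18-10=42
Step 7: prey: 38+15-31=22; pred: 42+15-12=45
Step 8: prey: 22+8-19=11; pred: 45+9-13=41
Step 9: prey: 11+4-9=6; pred: 41+4-12=33
Max prey = 60 at step 3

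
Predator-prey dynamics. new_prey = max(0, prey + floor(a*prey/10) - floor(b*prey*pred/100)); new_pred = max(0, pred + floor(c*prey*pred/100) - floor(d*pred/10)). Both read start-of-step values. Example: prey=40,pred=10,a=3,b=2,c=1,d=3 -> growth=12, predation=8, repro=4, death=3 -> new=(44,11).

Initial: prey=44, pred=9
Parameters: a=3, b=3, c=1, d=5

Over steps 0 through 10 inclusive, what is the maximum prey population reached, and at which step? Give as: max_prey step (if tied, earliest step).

Answer: 74 8

Derivation:
Step 1: prey: 44+13-11=46; pred: 9+3-4=8
Step 2: prey: 46+13-11=48; pred: 8+3-4=7
Step 3: prey: 48+14-10=52; pred: 7+3-3=7
Step 4: prey: 52+15-10=57; pred: 7+3-3=7
Step 5: prey: 57+17-11=63; pred: 7+3-3=7
Step 6: prey: 63+18-13=68; pred: 7+4-3=8
Step 7: prey: 68+20-16=72; pred: 8+5-4=9
Step 8: prey: 72+21-19=74; pred: 9+6-4=11
Step 9: prey: 74+22-24=72; pred: 11+8-5=14
Step 10: prey: 72+21-30=63; pred: 14+10-7=17
Max prey = 74 at step 8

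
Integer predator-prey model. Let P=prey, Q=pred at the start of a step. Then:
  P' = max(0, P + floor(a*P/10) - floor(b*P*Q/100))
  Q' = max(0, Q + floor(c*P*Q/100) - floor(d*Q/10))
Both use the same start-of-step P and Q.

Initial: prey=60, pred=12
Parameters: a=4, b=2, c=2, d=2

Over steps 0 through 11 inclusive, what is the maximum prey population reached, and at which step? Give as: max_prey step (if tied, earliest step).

Answer: 70 1

Derivation:
Step 1: prey: 60+24-14=70; pred: 12+14-2=24
Step 2: prey: 70+28-33=65; pred: 24+33-4=53
Step 3: prey: 65+26-68=23; pred: 53+68-10=111
Step 4: prey: 23+9-51=0; pred: 111+51-22=140
Step 5: prey: 0+0-0=0; pred: 140+0-28=112
Step 6: prey: 0+0-0=0; pred: 112+0-22=90
Step 7: prey: 0+0-0=0; pred: 90+0-18=72
Step 8: prey: 0+0-0=0; pred: 72+0-14=58
Step 9: prey: 0+0-0=0; pred: 58+0-11=47
Step 10: prey: 0+0-0=0; pred: 47+0-9=38
Step 11: prey: 0+0-0=0; pred: 38+0-7=31
Max prey = 70 at step 1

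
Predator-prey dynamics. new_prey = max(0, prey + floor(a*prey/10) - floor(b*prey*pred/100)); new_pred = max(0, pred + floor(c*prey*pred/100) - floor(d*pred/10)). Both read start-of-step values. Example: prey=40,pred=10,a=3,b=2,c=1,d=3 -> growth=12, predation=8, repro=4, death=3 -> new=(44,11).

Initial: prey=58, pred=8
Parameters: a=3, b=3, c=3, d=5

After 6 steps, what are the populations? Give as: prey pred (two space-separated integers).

Step 1: prey: 58+17-13=62; pred: 8+13-4=17
Step 2: prey: 62+18-31=49; pred: 17+31-8=40
Step 3: prey: 49+14-58=5; pred: 40+58-20=78
Step 4: prey: 5+1-11=0; pred: 78+11-39=50
Step 5: prey: 0+0-0=0; pred: 50+0-25=25
Step 6: prey: 0+0-0=0; pred: 25+0-12=13

Answer: 0 13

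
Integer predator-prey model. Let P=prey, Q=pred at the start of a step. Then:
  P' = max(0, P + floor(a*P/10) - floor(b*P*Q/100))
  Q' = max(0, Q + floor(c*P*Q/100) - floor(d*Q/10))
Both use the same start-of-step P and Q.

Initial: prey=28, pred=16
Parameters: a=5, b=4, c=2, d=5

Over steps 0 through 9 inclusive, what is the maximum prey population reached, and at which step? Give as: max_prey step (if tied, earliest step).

Step 1: prey: 28+14-17=25; pred: 16+8-8=16
Step 2: prey: 25+12-16=21; pred: 16+8-8=16
Step 3: prey: 21+10-13=18; pred: 16+6-8=14
Step 4: prey: 18+9-10=17; pred: 14+5-7=12
Step 5: prey: 17+8-8=17; pred: 12+4-6=10
Step 6: prey: 17+8-6=19; pred: 10+3-5=8
Step 7: prey: 19+9-6=22; pred: 8+3-4=7
Step 8: prey: 22+11-6=27; pred: 7+3-3=7
Step 9: prey: 27+13-7=33; pred: 7+3-3=7
Max prey = 33 at step 9

Answer: 33 9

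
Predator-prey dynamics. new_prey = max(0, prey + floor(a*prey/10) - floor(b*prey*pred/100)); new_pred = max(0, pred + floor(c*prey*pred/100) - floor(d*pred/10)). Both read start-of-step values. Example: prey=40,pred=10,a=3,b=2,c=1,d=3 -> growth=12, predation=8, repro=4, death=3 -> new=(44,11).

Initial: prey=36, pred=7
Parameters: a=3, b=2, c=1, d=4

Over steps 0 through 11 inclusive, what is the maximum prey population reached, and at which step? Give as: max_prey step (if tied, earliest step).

Step 1: prey: 36+10-5=41; pred: 7+2-2=7
Step 2: prey: 41+12-5=48; pred: 7+2-2=7
Step 3: prey: 48+14-6=56; pred: 7+3-2=8
Step 4: prey: 56+16-8=64; pred: 8+4-3=9
Step 5: prey: 64+19-11=72; pred: 9+5-3=11
Step 6: prey: 72+21-15=78; pred: 11+7-4=14
Step 7: prey: 78+23-21=80; pred: 14+10-5=19
Step 8: prey: 80+24-30=74; pred: 19+15-7=27
Step 9: prey: 74+22-39=57; pred: 27+19-10=36
Step 10: prey: 57+17-41=33; pred: 36+20-14=42
Step 11: prey: 33+9-27=15; pred: 42+13-16=39
Max prey = 80 at step 7

Answer: 80 7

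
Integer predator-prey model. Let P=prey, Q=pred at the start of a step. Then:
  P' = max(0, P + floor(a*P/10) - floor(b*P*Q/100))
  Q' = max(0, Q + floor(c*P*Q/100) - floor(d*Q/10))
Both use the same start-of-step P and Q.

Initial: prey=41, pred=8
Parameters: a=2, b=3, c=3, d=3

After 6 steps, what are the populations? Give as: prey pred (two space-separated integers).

Step 1: prey: 41+8-9=40; pred: 8+9-2=15
Step 2: prey: 40+8-18=30; pred: 15+18-4=29
Step 3: prey: 30+6-26=10; pred: 29+26-8=47
Step 4: prey: 10+2-14=0; pred: 47+14-14=47
Step 5: prey: 0+0-0=0; pred: 47+0-14=33
Step 6: prey: 0+0-0=0; pred: 33+0-9=24

Answer: 0 24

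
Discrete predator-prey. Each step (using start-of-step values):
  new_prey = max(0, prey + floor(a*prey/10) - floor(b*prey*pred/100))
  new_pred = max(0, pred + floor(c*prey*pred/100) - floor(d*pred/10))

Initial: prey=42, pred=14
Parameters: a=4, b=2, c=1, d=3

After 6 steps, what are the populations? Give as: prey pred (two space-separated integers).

Answer: 33 37

Derivation:
Step 1: prey: 42+16-11=47; pred: 14+5-4=15
Step 2: prey: 47+18-14=51; pred: 15+7-4=18
Step 3: prey: 51+20-18=53; pred: 18+9-5=22
Step 4: prey: 53+21-23=51; pred: 22+11-6=27
Step 5: prey: 51+20-27=44; pred: 27+13-8=32
Step 6: prey: 44+17-28=33; pred: 32+14-9=37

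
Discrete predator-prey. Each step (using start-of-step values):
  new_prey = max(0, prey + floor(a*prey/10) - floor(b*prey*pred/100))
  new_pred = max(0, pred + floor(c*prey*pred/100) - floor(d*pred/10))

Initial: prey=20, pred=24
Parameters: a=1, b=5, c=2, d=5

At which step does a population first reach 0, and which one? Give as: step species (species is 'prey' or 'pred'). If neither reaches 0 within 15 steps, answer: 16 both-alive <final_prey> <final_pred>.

Answer: 1 prey

Derivation:
Step 1: prey: 20+2-24=0; pred: 24+9-12=21
First extinction: prey at step 1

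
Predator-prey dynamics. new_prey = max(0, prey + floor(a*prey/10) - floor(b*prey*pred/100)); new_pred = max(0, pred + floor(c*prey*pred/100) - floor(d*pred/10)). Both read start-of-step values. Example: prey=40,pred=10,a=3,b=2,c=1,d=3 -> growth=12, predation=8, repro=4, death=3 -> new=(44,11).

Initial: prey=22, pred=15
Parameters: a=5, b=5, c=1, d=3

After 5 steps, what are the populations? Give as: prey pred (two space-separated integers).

Answer: 14 7

Derivation:
Step 1: prey: 22+11-16=17; pred: 15+3-4=14
Step 2: prey: 17+8-11=14; pred: 14+2-4=12
Step 3: prey: 14+7-8=13; pred: 12+1-3=10
Step 4: prey: 13+6-6=13; pred: 10+1-3=8
Step 5: prey: 13+6-5=14; pred: 8+1-2=7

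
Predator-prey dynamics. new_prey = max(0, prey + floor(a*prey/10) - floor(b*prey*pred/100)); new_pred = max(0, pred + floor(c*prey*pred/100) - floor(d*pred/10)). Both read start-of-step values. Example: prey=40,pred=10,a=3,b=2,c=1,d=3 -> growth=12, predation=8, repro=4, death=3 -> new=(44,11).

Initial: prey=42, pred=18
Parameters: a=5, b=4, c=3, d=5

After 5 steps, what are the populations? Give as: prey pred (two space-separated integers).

Step 1: prey: 42+21-30=33; pred: 18+22-9=31
Step 2: prey: 33+16-40=9; pred: 31+30-15=46
Step 3: prey: 9+4-16=0; pred: 46+12-23=35
Step 4: prey: 0+0-0=0; pred: 35+0-17=18
Step 5: prey: 0+0-0=0; pred: 18+0-9=9

Answer: 0 9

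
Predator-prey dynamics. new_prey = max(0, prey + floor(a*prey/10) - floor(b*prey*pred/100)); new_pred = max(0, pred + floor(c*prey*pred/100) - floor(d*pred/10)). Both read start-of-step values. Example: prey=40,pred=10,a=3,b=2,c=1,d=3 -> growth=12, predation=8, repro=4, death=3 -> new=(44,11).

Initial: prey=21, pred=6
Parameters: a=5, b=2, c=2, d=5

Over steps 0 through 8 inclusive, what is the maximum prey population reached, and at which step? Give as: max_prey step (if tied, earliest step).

Answer: 104 6

Derivation:
Step 1: prey: 21+10-2=29; pred: 6+2-3=5
Step 2: prey: 29+14-2=41; pred: 5+2-2=5
Step 3: prey: 41+20-4=57; pred: 5+4-2=7
Step 4: prey: 57+28-7=78; pred: 7+7-3=11
Step 5: prey: 78+39-17=100; pred: 11+17-5=23
Step 6: prey: 100+50-46=104; pred: 23+46-11=58
Step 7: prey: 104+52-120=36; pred: 58+120-29=149
Step 8: prey: 36+18-107=0; pred: 149+107-74=182
Max prey = 104 at step 6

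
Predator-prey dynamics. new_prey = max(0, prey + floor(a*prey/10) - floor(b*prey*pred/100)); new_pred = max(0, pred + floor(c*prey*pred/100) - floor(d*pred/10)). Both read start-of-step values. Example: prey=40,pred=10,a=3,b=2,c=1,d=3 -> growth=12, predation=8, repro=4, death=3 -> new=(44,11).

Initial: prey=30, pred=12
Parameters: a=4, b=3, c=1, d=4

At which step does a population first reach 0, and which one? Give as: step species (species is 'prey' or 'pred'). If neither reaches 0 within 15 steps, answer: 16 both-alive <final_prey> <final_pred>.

Answer: 16 both-alive 14 15

Derivation:
Step 1: prey: 30+12-10=32; pred: 12+3-4=11
Step 2: prey: 32+12-10=34; pred: 11+3-4=10
Step 3: prey: 34+13-10=37; pred: 10+3-4=9
Step 4: prey: 37+14-9=42; pred: 9+3-3=9
Step 5: prey: 42+16-11=47; pred: 9+3-3=9
Step 6: prey: 47+18-12=53; pred: 9+4-3=10
Step 7: prey: 53+21-15=59; pred: 10+5-4=11
Step 8: prey: 59+23-19=63; pred: 11+6-4=13
Step 9: prey: 63+25-24=64; pred: 13+8-5=16
Step 10: prey: 64+25-30=59; pred: 16+10-6=20
Step 11: prey: 59+23-35=47; pred: 20+11-8=23
Step 12: prey: 47+18-32=33; pred: 23+10-9=24
Step 13: prey: 33+13-23=23; pred: 24+7-9=22
Step 14: prey: 23+9-15=17; pred: 22+5-8=19
Step 15: prey: 17+6-9=14; pred: 19+3-7=15
No extinction within 15 steps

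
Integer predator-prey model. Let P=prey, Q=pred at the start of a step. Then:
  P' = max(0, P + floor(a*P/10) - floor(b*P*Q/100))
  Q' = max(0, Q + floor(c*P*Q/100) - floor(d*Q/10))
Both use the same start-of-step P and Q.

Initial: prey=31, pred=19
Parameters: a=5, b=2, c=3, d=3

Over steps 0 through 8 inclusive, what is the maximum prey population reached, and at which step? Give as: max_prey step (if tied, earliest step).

Step 1: prey: 31+15-11=35; pred: 19+17-5=31
Step 2: prey: 35+17-21=31; pred: 31+32-9=54
Step 3: prey: 31+15-33=13; pred: 54+50-16=88
Step 4: prey: 13+6-22=0; pred: 88+34-26=96
Step 5: prey: 0+0-0=0; pred: 96+0-28=68
Step 6: prey: 0+0-0=0; pred: 68+0-20=48
Step 7: prey: 0+0-0=0; pred: 48+0-14=34
Step 8: prey: 0+0-0=0; pred: 34+0-10=24
Max prey = 35 at step 1

Answer: 35 1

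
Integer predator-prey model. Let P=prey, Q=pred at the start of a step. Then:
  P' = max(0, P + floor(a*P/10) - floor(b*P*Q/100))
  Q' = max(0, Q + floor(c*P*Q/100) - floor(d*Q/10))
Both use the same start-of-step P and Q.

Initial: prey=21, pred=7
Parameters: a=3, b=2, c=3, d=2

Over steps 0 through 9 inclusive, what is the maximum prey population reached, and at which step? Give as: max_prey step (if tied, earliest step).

Answer: 27 2

Derivation:
Step 1: prey: 21+6-2=25; pred: 7+4-1=10
Step 2: prey: 25+7-5=27; pred: 10+7-2=15
Step 3: prey: 27+8-8=27; pred: 15+12-3=24
Step 4: prey: 27+8-12=23; pred: 24+19-4=39
Step 5: prey: 23+6-17=12; pred: 39+26-7=58
Step 6: prey: 12+3-13=2; pred: 58+20-11=67
Step 7: prey: 2+0-2=0; pred: 67+4-13=58
Step 8: prey: 0+0-0=0; pred: 58+0-11=47
Step 9: prey: 0+0-0=0; pred: 47+0-9=38
Max prey = 27 at step 2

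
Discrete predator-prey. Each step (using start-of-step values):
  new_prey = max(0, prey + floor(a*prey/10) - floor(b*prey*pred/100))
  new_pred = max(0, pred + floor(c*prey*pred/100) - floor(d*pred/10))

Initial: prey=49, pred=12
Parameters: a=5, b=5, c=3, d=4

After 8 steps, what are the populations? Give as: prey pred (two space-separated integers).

Step 1: prey: 49+24-29=44; pred: 12+17-4=25
Step 2: prey: 44+22-55=11; pred: 25+33-10=48
Step 3: prey: 11+5-26=0; pred: 48+15-19=44
Step 4: prey: 0+0-0=0; pred: 44+0-17=27
Step 5: prey: 0+0-0=0; pred: 27+0-10=17
Step 6: prey: 0+0-0=0; pred: 17+0-6=11
Step 7: prey: 0+0-0=0; pred: 11+0-4=7
Step 8: prey: 0+0-0=0; pred: 7+0-2=5

Answer: 0 5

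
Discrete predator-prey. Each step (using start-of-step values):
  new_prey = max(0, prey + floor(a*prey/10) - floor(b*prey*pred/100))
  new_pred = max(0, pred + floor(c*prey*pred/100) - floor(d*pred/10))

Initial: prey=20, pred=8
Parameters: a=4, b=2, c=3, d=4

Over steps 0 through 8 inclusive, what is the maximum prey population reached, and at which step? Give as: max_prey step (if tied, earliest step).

Step 1: prey: 20+8-3=25; pred: 8+4-3=9
Step 2: prey: 25+10-4=31; pred: 9+6-3=12
Step 3: prey: 31+12-7=36; pred: 12+11-4=19
Step 4: prey: 36+14-13=37; pred: 19+20-7=32
Step 5: prey: 37+14-23=28; pred: 32+35-12=55
Step 6: prey: 28+11-30=9; pred: 55+46-22=79
Step 7: prey: 9+3-14=0; pred: 79+21-31=69
Step 8: prey: 0+0-0=0; pred: 69+0-27=42
Max prey = 37 at step 4

Answer: 37 4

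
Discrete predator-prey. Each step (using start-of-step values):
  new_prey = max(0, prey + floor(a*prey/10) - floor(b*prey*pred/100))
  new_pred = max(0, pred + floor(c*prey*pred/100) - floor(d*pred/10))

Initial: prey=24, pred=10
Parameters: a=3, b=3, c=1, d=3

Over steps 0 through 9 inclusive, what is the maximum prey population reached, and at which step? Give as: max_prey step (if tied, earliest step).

Step 1: prey: 24+7-7=24; pred: 10+2-3=9
Step 2: prey: 24+7-6=25; pred: 9+2-2=9
Step 3: prey: 25+7-6=26; pred: 9+2-2=9
Step 4: prey: 26+7-7=26; pred: 9+2-2=9
Step 5: prey: 26+7-7=26; pred: 9+2-2=9
Step 6: prey: 26+7-7=26; pred: 9+2-2=9
Step 7: prey: 26+7-7=26; pred: 9+2-2=9
Step 8: prey: 26+7-7=26; pred: 9+2-2=9
Step 9: prey: 26+7-7=26; pred: 9+2-2=9
Max prey = 26 at step 3

Answer: 26 3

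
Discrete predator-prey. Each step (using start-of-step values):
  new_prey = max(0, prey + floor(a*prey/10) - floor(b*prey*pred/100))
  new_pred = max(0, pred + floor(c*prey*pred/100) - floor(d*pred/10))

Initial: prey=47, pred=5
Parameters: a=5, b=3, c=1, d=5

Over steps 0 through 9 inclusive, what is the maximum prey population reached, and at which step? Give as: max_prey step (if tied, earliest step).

Step 1: prey: 47+23-7=63; pred: 5+2-2=5
Step 2: prey: 63+31-9=85; pred: 5+3-2=6
Step 3: prey: 85+42-15=112; pred: 6+5-3=8
Step 4: prey: 112+56-26=142; pred: 8+8-4=12
Step 5: prey: 142+71-51=162; pred: 12+17-6=23
Step 6: prey: 162+81-111=132; pred: 23+37-11=49
Step 7: prey: 132+66-194=4; pred: 49+64-24=89
Step 8: prey: 4+2-10=0; pred: 89+3-44=48
Step 9: prey: 0+0-0=0; pred: 48+0-24=24
Max prey = 162 at step 5

Answer: 162 5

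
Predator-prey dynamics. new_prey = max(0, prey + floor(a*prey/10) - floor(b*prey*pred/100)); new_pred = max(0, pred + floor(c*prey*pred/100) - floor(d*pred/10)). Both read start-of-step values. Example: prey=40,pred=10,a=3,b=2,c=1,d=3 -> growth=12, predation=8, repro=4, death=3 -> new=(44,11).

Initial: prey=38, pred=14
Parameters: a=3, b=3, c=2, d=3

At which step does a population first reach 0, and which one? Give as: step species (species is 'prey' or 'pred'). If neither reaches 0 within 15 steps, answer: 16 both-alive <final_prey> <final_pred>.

Step 1: prey: 38+11-15=34; pred: 14+10-4=20
Step 2: prey: 34+10-20=24; pred: 20+13-6=27
Step 3: prey: 24+7-19=12; pred: 27+12-8=31
Step 4: prey: 12+3-11=4; pred: 31+7-9=29
Step 5: prey: 4+1-3=2; pred: 29+2-8=23
Step 6: prey: 2+0-1=1; pred: 23+0-6=17
Step 7: prey: 1+0-0=1; pred: 17+0-5=12
Step 8: prey: 1+0-0=1; pred: 12+0-3=9
Step 9: prey: 1+0-0=1; pred: 9+0-2=7
Step 10: prey: 1+0-0=1; pred: 7+0-2=5
Step 11: prey: 1+0-0=1; pred: 5+0-1=4
Step 12: prey: 1+0-0=1; pred: 4+0-1=3
Step 13: prey: 1+0-0=1; pred: 3+0-0=3
Steps 14-15: state stable at prey=1, pred=3 (no change)
No extinction within 15 steps

Answer: 16 both-alive 1 3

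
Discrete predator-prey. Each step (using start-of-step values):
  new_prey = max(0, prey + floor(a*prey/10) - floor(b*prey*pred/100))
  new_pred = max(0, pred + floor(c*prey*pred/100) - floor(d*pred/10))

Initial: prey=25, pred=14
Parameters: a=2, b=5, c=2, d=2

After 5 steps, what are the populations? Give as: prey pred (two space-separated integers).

Answer: 0 12

Derivation:
Step 1: prey: 25+5-17=13; pred: 14+7-2=19
Step 2: prey: 13+2-12=3; pred: 19+4-3=20
Step 3: prey: 3+0-3=0; pred: 20+1-4=17
Step 4: prey: 0+0-0=0; pred: 17+0-3=14
Step 5: prey: 0+0-0=0; pred: 14+0-2=12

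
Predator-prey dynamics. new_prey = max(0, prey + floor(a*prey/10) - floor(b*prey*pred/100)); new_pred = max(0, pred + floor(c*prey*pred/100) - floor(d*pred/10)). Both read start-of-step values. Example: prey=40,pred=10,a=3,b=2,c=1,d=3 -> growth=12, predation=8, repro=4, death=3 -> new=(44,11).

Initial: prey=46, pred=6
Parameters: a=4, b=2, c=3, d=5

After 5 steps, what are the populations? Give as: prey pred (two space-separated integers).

Step 1: prey: 46+18-5=59; pred: 6+8-3=11
Step 2: prey: 59+23-12=70; pred: 11+19-5=25
Step 3: prey: 70+28-35=63; pred: 25+52-12=65
Step 4: prey: 63+25-81=7; pred: 65+122-32=155
Step 5: prey: 7+2-21=0; pred: 155+32-77=110

Answer: 0 110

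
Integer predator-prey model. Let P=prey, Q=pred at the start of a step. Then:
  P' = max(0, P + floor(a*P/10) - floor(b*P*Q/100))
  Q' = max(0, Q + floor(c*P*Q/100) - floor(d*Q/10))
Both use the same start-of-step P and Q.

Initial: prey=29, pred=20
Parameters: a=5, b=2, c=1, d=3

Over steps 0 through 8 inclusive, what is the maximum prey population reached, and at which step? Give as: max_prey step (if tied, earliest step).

Answer: 46 5

Derivation:
Step 1: prey: 29+14-11=32; pred: 20+5-6=19
Step 2: prey: 32+16-12=36; pred: 19+6-5=20
Step 3: prey: 36+18-14=40; pred: 20+7-6=21
Step 4: prey: 40+20-16=44; pred: 21+8-6=23
Step 5: prey: 44+22-20=46; pred: 23+10-6=27
Step 6: prey: 46+23-24=45; pred: 27+12-8=31
Step 7: prey: 45+22-27=40; pred: 31+13-9=35
Step 8: prey: 40+20-28=32; pred: 35+14-10=39
Max prey = 46 at step 5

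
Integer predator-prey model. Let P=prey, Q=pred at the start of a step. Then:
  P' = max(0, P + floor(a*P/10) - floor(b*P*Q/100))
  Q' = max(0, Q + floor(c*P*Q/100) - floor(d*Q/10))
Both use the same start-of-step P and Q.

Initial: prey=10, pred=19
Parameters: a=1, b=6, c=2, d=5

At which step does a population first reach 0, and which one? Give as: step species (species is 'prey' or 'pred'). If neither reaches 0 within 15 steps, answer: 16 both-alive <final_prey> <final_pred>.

Step 1: prey: 10+1-11=0; pred: 19+3-9=13
First extinction: prey at step 1

Answer: 1 prey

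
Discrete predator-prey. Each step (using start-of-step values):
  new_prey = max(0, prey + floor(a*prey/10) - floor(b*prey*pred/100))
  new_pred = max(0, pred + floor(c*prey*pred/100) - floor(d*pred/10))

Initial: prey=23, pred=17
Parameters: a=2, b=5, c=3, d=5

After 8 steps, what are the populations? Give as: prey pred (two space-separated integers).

Step 1: prey: 23+4-19=8; pred: 17+11-8=20
Step 2: prey: 8+1-8=1; pred: 20+4-10=14
Step 3: prey: 1+0-0=1; pred: 14+0-7=7
Step 4: prey: 1+0-0=1; pred: 7+0-3=4
Step 5: prey: 1+0-0=1; pred: 4+0-2=2
Step 6: prey: 1+0-0=1; pred: 2+0-1=1
Step 7: prey: 1+0-0=1; pred: 1+0-0=1
Step 8: prey: 1+0-0=1; pred: 1+0-0=1

Answer: 1 1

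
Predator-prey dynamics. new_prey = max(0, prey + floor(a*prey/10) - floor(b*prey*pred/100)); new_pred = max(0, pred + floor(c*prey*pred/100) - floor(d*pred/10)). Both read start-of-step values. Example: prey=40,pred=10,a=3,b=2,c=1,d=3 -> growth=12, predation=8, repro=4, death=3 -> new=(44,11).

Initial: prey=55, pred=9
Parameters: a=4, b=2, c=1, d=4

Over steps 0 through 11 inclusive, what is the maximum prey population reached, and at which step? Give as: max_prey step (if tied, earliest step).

Step 1: prey: 55+22-9=68; pred: 9+4-3=10
Step 2: prey: 68+27-13=82; pred: 10+6-4=12
Step 3: prey: 82+32-19=95; pred: 12+9-4=17
Step 4: prey: 95+38-32=101; pred: 17+16-6=27
Step 5: prey: 101+40-54=87; pred: 27+27-10=44
Step 6: prey: 87+34-76=45; pred: 44+38-17=65
Step 7: prey: 45+18-58=5; pred: 65+29-26=68
Step 8: prey: 5+2-6=1; pred: 68+3-27=44
Step 9: prey: 1+0-0=1; pred: 44+0-17=27
Step 10: prey: 1+0-0=1; pred: 27+0-10=17
Step 11: prey: 1+0-0=1; pred: 17+0-6=11
Max prey = 101 at step 4

Answer: 101 4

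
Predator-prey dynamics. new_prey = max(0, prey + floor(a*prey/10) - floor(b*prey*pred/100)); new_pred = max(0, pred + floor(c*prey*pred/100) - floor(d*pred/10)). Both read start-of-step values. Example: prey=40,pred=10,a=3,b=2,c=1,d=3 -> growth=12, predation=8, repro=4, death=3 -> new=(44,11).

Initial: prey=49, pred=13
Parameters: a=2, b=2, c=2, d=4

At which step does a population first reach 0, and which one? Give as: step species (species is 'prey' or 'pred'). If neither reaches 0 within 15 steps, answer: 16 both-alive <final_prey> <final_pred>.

Step 1: prey: 49+9-12=46; pred: 13+12-5=20
Step 2: prey: 46+9-18=37; pred: 20+18-8=30
Step 3: prey: 37+7-22=22; pred: 30+22-12=40
Step 4: prey: 22+4-17=9; pred: 40+17-16=41
Step 5: prey: 9+1-7=3; pred: 41+7-16=32
Step 6: prey: 3+0-1=2; pred: 32+1-12=21
Step 7: prey: 2+0-0=2; pred: 21+0-8=13
Step 8: prey: 2+0-0=2; pred: 13+0-5=8
Step 9: prey: 2+0-0=2; pred: 8+0-3=5
Step 10: prey: 2+0-0=2; pred: 5+0-2=3
Step 11: prey: 2+0-0=2; pred: 3+0-1=2
Step 12: prey: 2+0-0=2; pred: 2+0-0=2
Steps 13-15: state stable at prey=2, pred=2 (no change)
No extinction within 15 steps

Answer: 16 both-alive 2 2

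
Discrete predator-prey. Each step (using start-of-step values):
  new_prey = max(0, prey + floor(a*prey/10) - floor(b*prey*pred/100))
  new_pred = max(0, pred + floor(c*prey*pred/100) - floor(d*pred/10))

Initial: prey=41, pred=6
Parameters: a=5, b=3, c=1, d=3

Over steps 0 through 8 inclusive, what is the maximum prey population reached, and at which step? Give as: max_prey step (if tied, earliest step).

Step 1: prey: 41+20-7=54; pred: 6+2-1=7
Step 2: prey: 54+27-11=70; pred: 7+3-2=8
Step 3: prey: 70+35-16=89; pred: 8+5-2=11
Step 4: prey: 89+44-29=104; pred: 11+9-3=17
Step 5: prey: 104+52-53=103; pred: 17+17-5=29
Step 6: prey: 103+51-89=65; pred: 29+29-8=50
Step 7: prey: 65+32-97=0; pred: 50+32-15=67
Step 8: prey: 0+0-0=0; pred: 67+0-20=47
Max prey = 104 at step 4

Answer: 104 4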